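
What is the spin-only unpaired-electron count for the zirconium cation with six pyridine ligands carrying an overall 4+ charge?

0

Ligand charges: pyridine is neutral. With an overall charge of +4 the zirconium centre must be in the +4 oxidation state.
Group 4 minus oxidation state 4 gives a d⁰ configuration.
In an octahedral field the d⁰ configuration is t₂g⁰e_g⁰, giving 0 unpaired electrons.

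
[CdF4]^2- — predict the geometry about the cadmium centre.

Ligand charges: each fluoride is −1. With an overall charge of −2 the cadmium centre must be in the +2 oxidation state.
Group 12 minus oxidation state 2 gives a d¹⁰ configuration.
Coordination number: 4.
A d¹⁰ ion has no crystal-field stabilisation preference between square planar and tetrahedral, so four ligands adopt the sterically favoured tetrahedral geometry.

tetrahedral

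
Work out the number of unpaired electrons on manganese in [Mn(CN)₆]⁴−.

Ligand charges: each cyanide is −1. With an overall charge of −4 the manganese centre must be in the +2 oxidation state.
Group 7 minus oxidation state 2 gives a d⁵ configuration.
The spin state decides the count: Cyanide is a strong-field ligand (high in the spectrochemical series) for a first-row metal, so the complex is low-spin.
An octahedral low-spin d⁵ ion is t₂g⁵e_g⁰, giving 1 unpaired electron.

1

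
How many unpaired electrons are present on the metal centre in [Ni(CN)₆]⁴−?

Each cyanide is −1; balancing the −4 overall charge requires Ni(II).
Ni sits in group 10, so the d-electron count is 10 − 2 = 8.
In an octahedral field the d⁸ configuration is t₂g⁶e_g² (only one arrangement possible), giving 2 unpaired electrons.

2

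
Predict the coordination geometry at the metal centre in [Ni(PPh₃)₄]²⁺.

Summing ligand charges against the +2 overall charge gives an oxidation state of +2 for nickel.
Group 10 minus oxidation state 2 gives a d⁸ configuration.
With 4 monodentate ligands the coordination number is 4.
Triphenylphosphine is a strong-field ligand (high in the spectrochemical series).
A 3d d⁸ ion with strong-field ligands gains enough CFSE to favour square planar over tetrahedral.

square planar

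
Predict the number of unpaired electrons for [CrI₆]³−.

Summing ligand charges against the −3 overall charge gives an oxidation state of +3 for chromium.
Chromium is a group-6 element; Cr(III) is therefore d³.
In an octahedral field the d³ configuration is t₂g³e_g⁰ (only one arrangement possible), giving 3 unpaired electrons.

3 unpaired electrons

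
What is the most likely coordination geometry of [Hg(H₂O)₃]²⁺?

Water is neutral; balancing the +2 overall charge requires Hg(II).
Group 12 minus oxidation state 2 gives a d¹⁰ configuration.
With 3 monodentate ligands the coordination number is 3.
Three ligands around a d¹⁰ centre minimise repulsion in a trigonal-planar arrangement.

trigonal planar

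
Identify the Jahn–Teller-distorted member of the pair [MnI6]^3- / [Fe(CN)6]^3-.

[MnI6]^3-

[MnI6]^3-: Ligand charges: each iodide is −1. With an overall charge of −3 the manganese centre must be in the +3 oxidation state. Mn sits in group 7, so the d-electron count is 7 − 3 = 4. Iodide is a weak-field ligand for a first-row metal, so the complex is high-spin. The t₂g³e_g¹ (high-spin) configuration has an unevenly filled e_g set; the Jahn–Teller theorem predicts a tetragonal distortion (typically axial elongation) to lift the degeneracy.
[Fe(CN)6]^3-: Each cyanide is −1; balancing the −3 overall charge requires Fe(III). Fe sits in group 8, so the d-electron count is 8 − 3 = 5. Cyanide is a strong-field ligand (high in the spectrochemical series) for a first-row metal, so the complex is low-spin. The d⁵ configuration leaves the e_g set evenly filled (or empty) — no strong Jahn–Teller driving force.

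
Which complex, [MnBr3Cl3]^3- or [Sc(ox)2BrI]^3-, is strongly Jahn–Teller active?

[MnBr3Cl3]^3-: Ligand charges: each bromide is −1; each chloride is −1. With an overall charge of −3 the manganese centre must be in the +3 oxidation state. Manganese is a group-7 element; Mn(III) is therefore d⁴. Bromide and chloride are weak-field ligands for a first-row metal, so the complex is high-spin. The t₂g³e_g¹ (high-spin) configuration has an unevenly filled e_g set; the Jahn–Teller theorem predicts a tetragonal distortion (typically axial elongation) to lift the degeneracy.
[Sc(ox)2BrI]^3-: Each oxalate is −2; each bromide is −1; each iodide is −1; balancing the −3 overall charge requires Sc(III). Scandium is a group-3 element; Sc(III) is therefore d⁰. The d⁰ configuration leaves the e_g set evenly filled (or empty) — no strong Jahn–Teller driving force.

[MnBr3Cl3]^3-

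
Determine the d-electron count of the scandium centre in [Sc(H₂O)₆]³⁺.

Water is neutral; balancing the +3 overall charge requires Sc(III).
Group 3 minus oxidation state 3 gives a d⁰ configuration.

d0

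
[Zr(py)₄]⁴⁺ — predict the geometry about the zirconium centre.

tetrahedral

Ligand charges: pyridine is neutral. With an overall charge of +4 the zirconium centre must be in the +4 oxidation state.
Zirconium is a group-4 element; Zr(IV) is therefore d⁰.
Coordination number: 4.
A d⁰ ion has no crystal-field stabilisation preference between square planar and tetrahedral, so four ligands adopt the sterically favoured tetrahedral geometry.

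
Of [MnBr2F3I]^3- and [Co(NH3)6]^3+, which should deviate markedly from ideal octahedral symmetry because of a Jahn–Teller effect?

[MnBr2F3I]^3-: Ligand charges: each bromide is −1; each fluoride is −1; each iodide is −1. With an overall charge of −3 the manganese centre must be in the +3 oxidation state. Manganese is a group-7 element; Mn(III) is therefore d⁴. Bromide, fluoride, and iodide are weak-field ligands for a first-row metal, so the complex is high-spin. The t₂g³e_g¹ (high-spin) configuration has an unevenly filled e_g set; the Jahn–Teller theorem predicts a tetragonal distortion (typically axial elongation) to lift the degeneracy.
[Co(NH3)6]^3+: Ammonia is neutral; balancing the +3 overall charge requires Co(III). Cobalt is a group-9 element; Co(III) is therefore d⁶. Co(III) has an exceptionally large octahedral splitting and is low-spin with essentially every ligand except fluoride. The d⁶ configuration leaves the e_g set evenly filled (or empty) — no strong Jahn–Teller driving force.

[MnBr2F3I]^3-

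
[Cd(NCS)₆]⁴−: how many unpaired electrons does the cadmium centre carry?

0 unpaired electrons

Ligand charges: each isothiocyanate is −1. With an overall charge of −4 the cadmium centre must be in the +2 oxidation state.
Cadmium is a group-12 element; Cd(II) is therefore d¹⁰.
In an octahedral field the d¹⁰ configuration is t₂g⁶e_g⁴, giving 0 unpaired electrons.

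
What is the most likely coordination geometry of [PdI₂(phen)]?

Each iodide is −1; 1,10-phenanthroline is neutral; balancing the 0 overall charge requires Pd(II).
Group 10 minus oxidation state 2 gives a d⁸ configuration.
Counting donor atoms: 2×iodide (monodentate) → 2 donors; 1×1,10-phenanthroline (bidentate) → 2 donors. Coordination number = 4.
A 4d d⁸ ion has a large crystal-field splitting; square planar leaves the high-energy d_{x²−y²} orbital empty and maximises CFSE.

square planar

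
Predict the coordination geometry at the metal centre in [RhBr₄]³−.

Each bromide is −1; balancing the −3 overall charge requires Rh(I).
Rhodium is a group-9 element; Rh(I) is therefore d⁸.
Coordination number: 4.
A 4d d⁸ ion has a large crystal-field splitting; square planar leaves the high-energy d_{x²−y²} orbital empty and maximises CFSE.

square planar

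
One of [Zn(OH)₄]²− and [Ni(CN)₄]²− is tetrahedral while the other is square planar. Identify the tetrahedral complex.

[Zn(OH)₄]²−

For [Zn(OH)₄]²−: Each hydroxide is −1; balancing the −2 overall charge requires Zn(II). Group 12 minus oxidation state 2 gives a d¹⁰ configuration. A d¹⁰ ion has no crystal-field stabilisation preference between square planar and tetrahedral, so four ligands adopt the sterically favoured tetrahedral geometry. → tetrahedral.
For [Ni(CN)₄]²−: Each cyanide is −1; balancing the −2 overall charge requires Ni(II). Ni sits in group 10, so the d-electron count is 10 − 2 = 8. Cyanide is a strong-field ligand (high in the spectrochemical series). A 3d d⁸ ion with strong-field ligands gains enough CFSE to favour square planar over tetrahedral. → square planar.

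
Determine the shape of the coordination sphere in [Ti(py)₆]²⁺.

octahedral

Pyridine is neutral; balancing the +2 overall charge requires Ti(II).
Ti sits in group 4, so the d-electron count is 4 − 2 = 2.
Coordination number: 6.
Six donors around a single metal centre give an octahedral coordination sphere.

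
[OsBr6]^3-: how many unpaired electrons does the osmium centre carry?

1 unpaired electron

Summing ligand charges against the −3 overall charge gives an oxidation state of +3 for osmium.
Osmium is a group-8 element; Os(III) is therefore d⁵.
The spin state decides the count: a 5d ion has a large Δₒ and is invariably low-spin.
An octahedral low-spin d⁵ ion is t₂g⁵e_g⁰, giving 1 unpaired electron.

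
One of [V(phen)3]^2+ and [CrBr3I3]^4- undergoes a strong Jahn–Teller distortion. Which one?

[CrBr3I3]^4-

[V(phen)3]^2+: Ligand charges: 1,10-phenanthroline is neutral. With an overall charge of +2 the vanadium centre must be in the +2 oxidation state. V sits in group 5, so the d-electron count is 5 − 2 = 3. The d³ configuration leaves the e_g set evenly filled (or empty) — no strong Jahn–Teller driving force.
[CrBr3I3]^4-: Ligand charges: each bromide is −1; each iodide is −1. With an overall charge of −4 the chromium centre must be in the +2 oxidation state. Cr sits in group 6, so the d-electron count is 6 − 2 = 4. Bromide and iodide are weak-field ligands for a first-row metal, so the complex is high-spin. The t₂g³e_g¹ (high-spin) configuration has an unevenly filled e_g set; the Jahn–Teller theorem predicts a tetragonal distortion (typically axial elongation) to lift the degeneracy.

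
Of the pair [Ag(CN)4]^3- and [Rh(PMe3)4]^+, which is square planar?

For [Ag(CN)4]^3-: Each cyanide is −1; balancing the −3 overall charge requires Ag(I). Silver is a group-11 element; Ag(I) is therefore d¹⁰. A d¹⁰ ion has no crystal-field stabilisation preference between square planar and tetrahedral, so four ligands adopt the sterically favoured tetrahedral geometry. → tetrahedral.
For [Rh(PMe3)4]^+: Trimethylphosphine is neutral; balancing the +1 overall charge requires Rh(I). Group 9 minus oxidation state 1 gives a d⁸ configuration. A 4d d⁸ ion has a large crystal-field splitting; square planar leaves the high-energy d_{x²−y²} orbital empty and maximises CFSE. → square planar.

[Rh(PMe3)4]^+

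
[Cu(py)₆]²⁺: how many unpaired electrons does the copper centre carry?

1

Ligand charges: pyridine is neutral. With an overall charge of +2 the copper centre must be in the +2 oxidation state.
Cu sits in group 11, so the d-electron count is 11 − 2 = 9.
In an octahedral field the d⁹ configuration is t₂g⁶e_g³ (only one arrangement possible), giving 1 unpaired electron.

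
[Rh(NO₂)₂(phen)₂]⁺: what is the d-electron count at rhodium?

Each nitro (N-bound nitrite) is −1; 1,10-phenanthroline is neutral; balancing the +1 overall charge requires Rh(III).
Rhodium is a group-9 element; Rh(III) is therefore d⁶.

d⁶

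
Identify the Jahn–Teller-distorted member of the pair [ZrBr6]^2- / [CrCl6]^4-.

[CrCl6]^4-

[ZrBr6]^2-: Each bromide is −1; balancing the −2 overall charge requires Zr(IV). Zr sits in group 4, so the d-electron count is 4 − 4 = 0. The d⁰ configuration leaves the e_g set evenly filled (or empty) — no strong Jahn–Teller driving force.
[CrCl6]^4-: Each chloride is −1; balancing the −4 overall charge requires Cr(II). Group 6 minus oxidation state 2 gives a d⁴ configuration. Chloride is a weak-field ligand for a first-row metal, so the complex is high-spin. The t₂g³e_g¹ (high-spin) configuration has an unevenly filled e_g set; the Jahn–Teller theorem predicts a tetragonal distortion (typically axial elongation) to lift the degeneracy.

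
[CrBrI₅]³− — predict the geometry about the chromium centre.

octahedral

Summing ligand charges against the −3 overall charge gives an oxidation state of +3 for chromium.
Group 6 minus oxidation state 3 gives a d³ configuration.
With 6 monodentate ligands the coordination number is 6.
Six donors around a single metal centre give an octahedral coordination sphere.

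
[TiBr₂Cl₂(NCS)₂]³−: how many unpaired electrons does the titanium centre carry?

1

Each bromide is −1; each chloride is −1; each isothiocyanate is −1; balancing the −3 overall charge requires Ti(III).
Group 4 minus oxidation state 3 gives a d¹ configuration.
In an octahedral field the d¹ configuration is t₂g¹e_g⁰ (only one arrangement possible), giving 1 unpaired electron.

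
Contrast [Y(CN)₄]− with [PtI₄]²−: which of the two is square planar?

[PtI₄]²−

For [Y(CN)₄]−: Summing ligand charges against the −1 overall charge gives an oxidation state of +3 for yttrium. Group 3 minus oxidation state 3 gives a d⁰ configuration. A d⁰ ion has no crystal-field stabilisation preference between square planar and tetrahedral, so four ligands adopt the sterically favoured tetrahedral geometry. → tetrahedral.
For [PtI₄]²−: Summing ligand charges against the −2 overall charge gives an oxidation state of +2 for platinum. Group 10 minus oxidation state 2 gives a d⁸ configuration. A 5d d⁸ ion has a large crystal-field splitting; square planar leaves the high-energy d_{x²−y²} orbital empty and maximises CFSE. → square planar.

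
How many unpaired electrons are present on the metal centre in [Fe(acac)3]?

Summing ligand charges against the 0 overall charge gives an oxidation state of +3 for iron.
Fe sits in group 8, so the d-electron count is 8 − 3 = 5.
Counting donor atoms: 3×acetylacetonate (bidentate) → 6 donors. Coordination number = 6.
The spin state decides the count: Acetylacetonate is a weak-field ligand for a first-row metal, so the complex is high-spin.
An octahedral high-spin d⁵ ion is t₂g³e_g², giving 5 unpaired electrons.

5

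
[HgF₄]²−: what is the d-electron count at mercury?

Each fluoride is −1; balancing the −2 overall charge requires Hg(II).
Mercury is a group-12 element; Hg(II) is therefore d¹⁰.

d¹⁰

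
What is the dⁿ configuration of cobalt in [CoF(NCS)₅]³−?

d6

Each fluoride is −1; each isothiocyanate is −1; balancing the −3 overall charge requires Co(III).
Cobalt is a group-9 element; Co(III) is therefore d⁶.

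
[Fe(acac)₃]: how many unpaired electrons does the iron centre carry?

Ligand charges: each acetylacetonate is −1. With an overall charge of 0 the iron centre must be in the +3 oxidation state.
Fe sits in group 8, so the d-electron count is 8 − 3 = 5.
Counting donor atoms: 3×acetylacetonate (bidentate) → 6 donors. Coordination number = 6.
The spin state decides the count: Acetylacetonate is a weak-field ligand for a first-row metal, so the complex is high-spin.
An octahedral high-spin d⁵ ion is t₂g³e_g², giving 5 unpaired electrons.

5 unpaired electrons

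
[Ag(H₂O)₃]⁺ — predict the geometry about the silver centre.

trigonal planar

Summing ligand charges against the +1 overall charge gives an oxidation state of +1 for silver.
Group 11 minus oxidation state 1 gives a d¹⁰ configuration.
With 3 monodentate ligands the coordination number is 3.
Three ligands around a d¹⁰ centre minimise repulsion in a trigonal-planar arrangement.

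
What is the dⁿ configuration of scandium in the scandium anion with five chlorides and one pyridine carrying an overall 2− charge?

d⁰

Ligand charges: each chloride is −1; pyridine is neutral. With an overall charge of −2 the scandium centre must be in the +3 oxidation state.
Sc sits in group 3, so the d-electron count is 3 − 3 = 0.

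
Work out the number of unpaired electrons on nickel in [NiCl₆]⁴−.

Ligand charges: each chloride is −1. With an overall charge of −4 the nickel centre must be in the +2 oxidation state.
Nickel is a group-10 element; Ni(II) is therefore d⁸.
In an octahedral field the d⁸ configuration is t₂g⁶e_g² (only one arrangement possible), giving 2 unpaired electrons.

2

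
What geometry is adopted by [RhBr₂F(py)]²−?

Ligand charges: each bromide is −1; each fluoride is −1; pyridine is neutral. With an overall charge of −2 the rhodium centre must be in the +1 oxidation state.
Rh sits in group 9, so the d-electron count is 9 − 1 = 8.
With 4 monodentate ligands the coordination number is 4.
A 4d d⁸ ion has a large crystal-field splitting; square planar leaves the high-energy d_{x²−y²} orbital empty and maximises CFSE.

square planar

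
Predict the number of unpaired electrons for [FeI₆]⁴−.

4 unpaired electrons

Ligand charges: each iodide is −1. With an overall charge of −4 the iron centre must be in the +2 oxidation state.
Iron is a group-8 element; Fe(II) is therefore d⁶.
The spin state decides the count: Iodide is a weak-field ligand for a first-row metal, so the complex is high-spin.
An octahedral high-spin d⁶ ion is t₂g⁴e_g², giving 4 unpaired electrons.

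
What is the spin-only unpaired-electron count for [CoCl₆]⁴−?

3

Each chloride is −1; balancing the −4 overall charge requires Co(II).
Group 9 minus oxidation state 2 gives a d⁷ configuration.
The spin state decides the count: Chloride is a weak-field ligand for a first-row metal, so the complex is high-spin.
An octahedral high-spin d⁷ ion is t₂g⁵e_g², giving 3 unpaired electrons.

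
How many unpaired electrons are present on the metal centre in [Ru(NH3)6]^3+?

Summing ligand charges against the +3 overall charge gives an oxidation state of +3 for ruthenium.
Group 8 minus oxidation state 3 gives a d⁵ configuration.
The spin state decides the count: a 4d ion has a large Δₒ and is invariably low-spin.
An octahedral low-spin d⁵ ion is t₂g⁵e_g⁰, giving 1 unpaired electron.

1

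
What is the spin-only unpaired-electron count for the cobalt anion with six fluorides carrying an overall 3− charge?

4 unpaired electrons

Each fluoride is −1; balancing the −3 overall charge requires Co(III).
Group 9 minus oxidation state 3 gives a d⁶ configuration.
The spin state decides the count: fluoride is the one ligand weak enough to leave Co(III) high-spin — [CoF₆]³⁻ is the classic exception.
An octahedral high-spin d⁶ ion is t₂g⁴e_g², giving 4 unpaired electrons.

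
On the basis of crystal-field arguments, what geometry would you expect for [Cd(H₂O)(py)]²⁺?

Ligand charges: water is neutral; pyridine is neutral. With an overall charge of +2 the cadmium centre must be in the +2 oxidation state.
Cd sits in group 12, so the d-electron count is 12 − 2 = 10.
Coordination number: 2.
A d¹⁰ ion with only two ligands adopts a linear arrangement (sp hybridisation; no CFSE preference).

linear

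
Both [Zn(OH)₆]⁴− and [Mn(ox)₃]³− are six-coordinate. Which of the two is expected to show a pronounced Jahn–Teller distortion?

[Mn(ox)₃]³−

[Zn(OH)₆]⁴−: Ligand charges: each hydroxide is −1. With an overall charge of −4 the zinc centre must be in the +2 oxidation state. Group 12 minus oxidation state 2 gives a d¹⁰ configuration. The d¹⁰ configuration leaves the e_g set evenly filled (or empty) — no strong Jahn–Teller driving force.
[Mn(ox)₃]³−: Each oxalate is −2; balancing the −3 overall charge requires Mn(III). Group 7 minus oxidation state 3 gives a d⁴ configuration. Oxalate is a weak-field ligand for a first-row metal, so the complex is high-spin. The t₂g³e_g¹ (high-spin) configuration has an unevenly filled e_g set; the Jahn–Teller theorem predicts a tetragonal distortion (typically axial elongation) to lift the degeneracy.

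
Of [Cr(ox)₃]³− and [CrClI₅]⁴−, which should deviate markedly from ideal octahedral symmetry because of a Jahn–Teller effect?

[CrClI₅]⁴−

[Cr(ox)₃]³−: Ligand charges: each oxalate is −2. With an overall charge of −3 the chromium centre must be in the +3 oxidation state. Group 6 minus oxidation state 3 gives a d³ configuration. The d³ configuration leaves the e_g set evenly filled (or empty) — no strong Jahn–Teller driving force.
[CrClI₅]⁴−: Ligand charges: each chloride is −1; each iodide is −1. With an overall charge of −4 the chromium centre must be in the +2 oxidation state. Group 6 minus oxidation state 2 gives a d⁴ configuration. Chloride and iodide are weak-field ligands for a first-row metal, so the complex is high-spin. The t₂g³e_g¹ (high-spin) configuration has an unevenly filled e_g set; the Jahn–Teller theorem predicts a tetragonal distortion (typically axial elongation) to lift the degeneracy.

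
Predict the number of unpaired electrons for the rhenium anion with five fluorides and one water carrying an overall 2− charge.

Summing ligand charges against the −2 overall charge gives an oxidation state of +3 for rhenium.
Re sits in group 7, so the d-electron count is 7 − 3 = 4.
The spin state decides the count: a 5d ion has a large Δₒ and is invariably low-spin.
An octahedral low-spin d⁴ ion is t₂g⁴e_g⁰, giving 2 unpaired electrons.

2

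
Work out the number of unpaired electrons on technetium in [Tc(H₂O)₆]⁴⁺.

Ligand charges: water is neutral. With an overall charge of +4 the technetium centre must be in the +4 oxidation state.
Group 7 minus oxidation state 4 gives a d³ configuration.
In an octahedral field the d³ configuration is t₂g³e_g⁰ (only one arrangement possible), giving 3 unpaired electrons.

3 unpaired electrons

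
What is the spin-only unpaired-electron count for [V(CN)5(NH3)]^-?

1 unpaired electron

Ligand charges: each cyanide is −1; ammonia is neutral. With an overall charge of −1 the vanadium centre must be in the +4 oxidation state.
V sits in group 5, so the d-electron count is 5 − 4 = 1.
In an octahedral field the d¹ configuration is t₂g¹e_g⁰ (only one arrangement possible), giving 1 unpaired electron.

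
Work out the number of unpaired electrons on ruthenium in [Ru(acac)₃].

Each acetylacetonate is −1; balancing the 0 overall charge requires Ru(III).
Ru sits in group 8, so the d-electron count is 8 − 3 = 5.
Counting donor atoms: 3×acetylacetonate (bidentate) → 6 donors. Coordination number = 6.
The spin state decides the count: a 4d ion has a large Δₒ and is invariably low-spin.
An octahedral low-spin d⁵ ion is t₂g⁵e_g⁰, giving 1 unpaired electron.

1 unpaired electron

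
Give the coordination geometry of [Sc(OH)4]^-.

Each hydroxide is −1; balancing the −1 overall charge requires Sc(III).
Scandium is a group-3 element; Sc(III) is therefore d⁰.
Coordination number: 4.
A d⁰ ion has no crystal-field stabilisation preference between square planar and tetrahedral, so four ligands adopt the sterically favoured tetrahedral geometry.

tetrahedral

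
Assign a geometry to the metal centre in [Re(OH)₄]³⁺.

Ligand charges: each hydroxide is −1. With an overall charge of +3 the rhenium centre must be in the +7 oxidation state.
Group 7 minus oxidation state 7 gives a d⁰ configuration.
Coordination number: 4.
A d⁰ ion has no crystal-field stabilisation preference between square planar and tetrahedral, so four ligands adopt the sterically favoured tetrahedral geometry.

tetrahedral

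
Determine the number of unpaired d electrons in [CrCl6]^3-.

3

Each chloride is −1; balancing the −3 overall charge requires Cr(III).
Chromium is a group-6 element; Cr(III) is therefore d³.
In an octahedral field the d³ configuration is t₂g³e_g⁰ (only one arrangement possible), giving 3 unpaired electrons.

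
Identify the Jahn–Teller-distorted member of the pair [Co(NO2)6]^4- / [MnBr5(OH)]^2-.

[Co(NO2)6]^4-: Each nitro (N-bound nitrite) is −1; balancing the −4 overall charge requires Co(II). Co sits in group 9, so the d-electron count is 9 − 2 = 7. Nitro (N-bound nitrite) is a strong-field ligand (high in the spectrochemical series) for a first-row metal, so the complex is low-spin. The t₂g⁶e_g¹ (low-spin) configuration has an unevenly filled e_g set; the Jahn–Teller theorem predicts a tetragonal distortion (typically axial elongation) to lift the degeneracy.
[MnBr5(OH)]^2-: Summing ligand charges against the −2 overall charge gives an oxidation state of +4 for manganese. Manganese is a group-7 element; Mn(IV) is therefore d³. The d³ configuration leaves the e_g set evenly filled (or empty) — no strong Jahn–Teller driving force.

[Co(NO2)6]^4-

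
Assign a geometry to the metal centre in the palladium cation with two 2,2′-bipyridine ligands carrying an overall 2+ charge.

Summing ligand charges against the +2 overall charge gives an oxidation state of +2 for palladium.
Pd sits in group 10, so the d-electron count is 10 − 2 = 8.
Counting donor atoms: 2×2,2′-bipyridine (bidentate) → 4 donors. Coordination number = 4.
A 4d d⁸ ion has a large crystal-field splitting; square planar leaves the high-energy d_{x²−y²} orbital empty and maximises CFSE.

square planar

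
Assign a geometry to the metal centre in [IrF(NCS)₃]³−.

square planar

Each fluoride is −1; each isothiocyanate is −1; balancing the −3 overall charge requires Ir(I).
Group 9 minus oxidation state 1 gives a d⁸ configuration.
With 4 monodentate ligands the coordination number is 4.
A 5d d⁸ ion has a large crystal-field splitting; square planar leaves the high-energy d_{x²−y²} orbital empty and maximises CFSE.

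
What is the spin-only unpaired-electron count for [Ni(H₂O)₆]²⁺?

Summing ligand charges against the +2 overall charge gives an oxidation state of +2 for nickel.
Group 10 minus oxidation state 2 gives a d⁸ configuration.
In an octahedral field the d⁸ configuration is t₂g⁶e_g² (only one arrangement possible), giving 2 unpaired electrons.

2 unpaired electrons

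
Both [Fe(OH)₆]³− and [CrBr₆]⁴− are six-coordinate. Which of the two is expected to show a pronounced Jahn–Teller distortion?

[CrBr₆]⁴−

[Fe(OH)₆]³−: Summing ligand charges against the −3 overall charge gives an oxidation state of +3 for iron. Iron is a group-8 element; Fe(III) is therefore d⁵. Hydroxide is a weak-field ligand for a first-row metal, so the complex is high-spin. The d⁵ configuration leaves the e_g set evenly filled (or empty) — no strong Jahn–Teller driving force.
[CrBr₆]⁴−: Ligand charges: each bromide is −1. With an overall charge of −4 the chromium centre must be in the +2 oxidation state. Chromium is a group-6 element; Cr(II) is therefore d⁴. Bromide is a weak-field ligand for a first-row metal, so the complex is high-spin. The t₂g³e_g¹ (high-spin) configuration has an unevenly filled e_g set; the Jahn–Teller theorem predicts a tetragonal distortion (typically axial elongation) to lift the degeneracy.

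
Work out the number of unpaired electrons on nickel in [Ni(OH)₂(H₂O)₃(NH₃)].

2

Ligand charges: each hydroxide is −1; water is neutral; ammonia is neutral. With an overall charge of 0 the nickel centre must be in the +2 oxidation state.
Ni sits in group 10, so the d-electron count is 10 − 2 = 8.
In an octahedral field the d⁸ configuration is t₂g⁶e_g² (only one arrangement possible), giving 2 unpaired electrons.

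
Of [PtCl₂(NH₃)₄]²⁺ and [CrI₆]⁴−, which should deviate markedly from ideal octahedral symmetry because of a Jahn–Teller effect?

[CrI₆]⁴−

[PtCl₂(NH₃)₄]²⁺: Ligand charges: each chloride is −1; ammonia is neutral. With an overall charge of +2 the platinum centre must be in the +4 oxidation state. Pt sits in group 10, so the d-electron count is 10 − 4 = 6. A 5d ion has a large Δₒ and is invariably low-spin. The d⁶ configuration leaves the e_g set evenly filled (or empty) — no strong Jahn–Teller driving force.
[CrI₆]⁴−: Each iodide is −1; balancing the −4 overall charge requires Cr(II). Cr sits in group 6, so the d-electron count is 6 − 2 = 4. Iodide is a weak-field ligand for a first-row metal, so the complex is high-spin. The t₂g³e_g¹ (high-spin) configuration has an unevenly filled e_g set; the Jahn–Teller theorem predicts a tetragonal distortion (typically axial elongation) to lift the degeneracy.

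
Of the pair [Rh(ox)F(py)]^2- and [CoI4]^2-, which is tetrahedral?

For [Rh(ox)F(py)]^2-: Each oxalate is −2; each fluoride is −1; pyridine is neutral; balancing the −2 overall charge requires Rh(I). Rhodium is a group-9 element; Rh(I) is therefore d⁸. A 4d d⁸ ion has a large crystal-field splitting; square planar leaves the high-energy d_{x²−y²} orbital empty and maximises CFSE. → square planar.
For [CoI4]^2-: Each iodide is −1; balancing the −2 overall charge requires Co(II). Cobalt is a group-9 element; Co(II) is therefore d⁷. For a high-spin 3d d⁷ ion with weak-field ligands the small Δₜ gives little square-planar CFSE advantage, so four ligands adopt the sterically favoured tetrahedral geometry. → tetrahedral.

[CoI4]^2-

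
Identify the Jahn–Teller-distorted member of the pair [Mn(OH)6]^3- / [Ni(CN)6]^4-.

[Mn(OH)6]^3-: Each hydroxide is −1; balancing the −3 overall charge requires Mn(III). Mn sits in group 7, so the d-electron count is 7 − 3 = 4. Hydroxide is a weak-field ligand for a first-row metal, so the complex is high-spin. The t₂g³e_g¹ (high-spin) configuration has an unevenly filled e_g set; the Jahn–Teller theorem predicts a tetragonal distortion (typically axial elongation) to lift the degeneracy.
[Ni(CN)6]^4-: Ligand charges: each cyanide is −1. With an overall charge of −4 the nickel centre must be in the +2 oxidation state. Nickel is a group-10 element; Ni(II) is therefore d⁸. The d⁸ configuration leaves the e_g set evenly filled (or empty) — no strong Jahn–Teller driving force.

[Mn(OH)6]^3-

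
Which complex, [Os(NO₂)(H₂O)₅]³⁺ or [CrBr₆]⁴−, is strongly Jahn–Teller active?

[CrBr₆]⁴−

[Os(NO₂)(H₂O)₅]³⁺: Each nitro (N-bound nitrite) is −1; water is neutral; balancing the +3 overall charge requires Os(IV). Os sits in group 8, so the d-electron count is 8 − 4 = 4. A 5d ion has a large Δₒ and is invariably low-spin. The d⁴ configuration leaves the e_g set evenly filled (or empty) — no strong Jahn–Teller driving force.
[CrBr₆]⁴−: Each bromide is −1; balancing the −4 overall charge requires Cr(II). Cr sits in group 6, so the d-electron count is 6 − 2 = 4. Bromide is a weak-field ligand for a first-row metal, so the complex is high-spin. The t₂g³e_g¹ (high-spin) configuration has an unevenly filled e_g set; the Jahn–Teller theorem predicts a tetragonal distortion (typically axial elongation) to lift the degeneracy.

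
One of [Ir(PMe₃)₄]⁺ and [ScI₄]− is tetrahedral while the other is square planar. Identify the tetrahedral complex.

[ScI₄]−

For [Ir(PMe₃)₄]⁺: Summing ligand charges against the +1 overall charge gives an oxidation state of +1 for iridium. Group 9 minus oxidation state 1 gives a d⁸ configuration. A 5d d⁸ ion has a large crystal-field splitting; square planar leaves the high-energy d_{x²−y²} orbital empty and maximises CFSE. → square planar.
For [ScI₄]−: Ligand charges: each iodide is −1. With an overall charge of −1 the scandium centre must be in the +3 oxidation state. Sc sits in group 3, so the d-electron count is 3 − 3 = 0. A d⁰ ion has no crystal-field stabilisation preference between square planar and tetrahedral, so four ligands adopt the sterically favoured tetrahedral geometry. → tetrahedral.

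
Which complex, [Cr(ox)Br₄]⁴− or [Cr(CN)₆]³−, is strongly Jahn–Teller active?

[Cr(ox)Br₄]⁴−: Summing ligand charges against the −4 overall charge gives an oxidation state of +2 for chromium. Group 6 minus oxidation state 2 gives a d⁴ configuration. Bromide and oxalate are weak-field ligands for a first-row metal, so the complex is high-spin. The t₂g³e_g¹ (high-spin) configuration has an unevenly filled e_g set; the Jahn–Teller theorem predicts a tetragonal distortion (typically axial elongation) to lift the degeneracy.
[Cr(CN)₆]³−: Ligand charges: each cyanide is −1. With an overall charge of −3 the chromium centre must be in the +3 oxidation state. Cr sits in group 6, so the d-electron count is 6 − 3 = 3. The d³ configuration leaves the e_g set evenly filled (or empty) — no strong Jahn–Teller driving force.

[Cr(ox)Br₄]⁴−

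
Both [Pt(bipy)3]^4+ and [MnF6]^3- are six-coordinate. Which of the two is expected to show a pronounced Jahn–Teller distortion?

[Pt(bipy)3]^4+: 2,2′-bipyridine is neutral; balancing the +4 overall charge requires Pt(IV). Group 10 minus oxidation state 4 gives a d⁶ configuration. A 5d ion has a large Δₒ and is invariably low-spin. The d⁶ configuration leaves the e_g set evenly filled (or empty) — no strong Jahn–Teller driving force.
[MnF6]^3-: Ligand charges: each fluoride is −1. With an overall charge of −3 the manganese centre must be in the +3 oxidation state. Group 7 minus oxidation state 3 gives a d⁴ configuration. Fluoride is a weak-field ligand for a first-row metal, so the complex is high-spin. The t₂g³e_g¹ (high-spin) configuration has an unevenly filled e_g set; the Jahn–Teller theorem predicts a tetragonal distortion (typically axial elongation) to lift the degeneracy.

[MnF6]^3-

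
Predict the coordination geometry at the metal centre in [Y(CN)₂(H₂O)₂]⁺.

Summing ligand charges against the +1 overall charge gives an oxidation state of +3 for yttrium.
Group 3 minus oxidation state 3 gives a d⁰ configuration.
With 4 monodentate ligands the coordination number is 4.
A d⁰ ion has no crystal-field stabilisation preference between square planar and tetrahedral, so four ligands adopt the sterically favoured tetrahedral geometry.

tetrahedral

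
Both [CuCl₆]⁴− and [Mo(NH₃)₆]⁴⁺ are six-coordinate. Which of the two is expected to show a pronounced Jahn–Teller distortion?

[CuCl₆]⁴−

[CuCl₆]⁴−: Ligand charges: each chloride is −1. With an overall charge of −4 the copper centre must be in the +2 oxidation state. Cu sits in group 11, so the d-electron count is 11 − 2 = 9. The t₂g⁶e_g³ configuration has an unevenly filled e_g set; the Jahn–Teller theorem predicts a tetragonal distortion (typically axial elongation) to lift the degeneracy.
[Mo(NH₃)₆]⁴⁺: Ammonia is neutral; balancing the +4 overall charge requires Mo(IV). Molybdenum is a group-6 element; Mo(IV) is therefore d². The d² configuration leaves the e_g set evenly filled (or empty) — no strong Jahn–Teller driving force.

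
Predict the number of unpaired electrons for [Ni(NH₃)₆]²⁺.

Summing ligand charges against the +2 overall charge gives an oxidation state of +2 for nickel.
Group 10 minus oxidation state 2 gives a d⁸ configuration.
In an octahedral field the d⁸ configuration is t₂g⁶e_g² (only one arrangement possible), giving 2 unpaired electrons.

2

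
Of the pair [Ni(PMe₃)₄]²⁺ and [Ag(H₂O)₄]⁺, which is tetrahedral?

[Ag(H₂O)₄]⁺

For [Ni(PMe₃)₄]²⁺: Summing ligand charges against the +2 overall charge gives an oxidation state of +2 for nickel. Ni sits in group 10, so the d-electron count is 10 − 2 = 8. Trimethylphosphine is a strong-field ligand (high in the spectrochemical series). A 3d d⁸ ion with strong-field ligands gains enough CFSE to favour square planar over tetrahedral. → square planar.
For [Ag(H₂O)₄]⁺: Ligand charges: water is neutral. With an overall charge of +1 the silver centre must be in the +1 oxidation state. Group 11 minus oxidation state 1 gives a d¹⁰ configuration. A d¹⁰ ion has no crystal-field stabilisation preference between square planar and tetrahedral, so four ligands adopt the sterically favoured tetrahedral geometry. → tetrahedral.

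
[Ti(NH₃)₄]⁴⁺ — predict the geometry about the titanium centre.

Ammonia is neutral; balancing the +4 overall charge requires Ti(IV).
Ti sits in group 4, so the d-electron count is 4 − 4 = 0.
Coordination number: 4.
A d⁰ ion has no crystal-field stabilisation preference between square planar and tetrahedral, so four ligands adopt the sterically favoured tetrahedral geometry.

tetrahedral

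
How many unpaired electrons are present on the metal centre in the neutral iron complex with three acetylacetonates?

5 unpaired electrons

Each acetylacetonate is −1; balancing the 0 overall charge requires Fe(III).
Group 8 minus oxidation state 3 gives a d⁵ configuration.
Counting donor atoms: 3×acetylacetonate (bidentate) → 6 donors. Coordination number = 6.
The spin state decides the count: Acetylacetonate is a weak-field ligand for a first-row metal, so the complex is high-spin.
An octahedral high-spin d⁵ ion is t₂g³e_g², giving 5 unpaired electrons.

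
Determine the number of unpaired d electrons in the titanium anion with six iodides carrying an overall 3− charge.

Summing ligand charges against the −3 overall charge gives an oxidation state of +3 for titanium.
Titanium is a group-4 element; Ti(III) is therefore d¹.
In an octahedral field the d¹ configuration is t₂g¹e_g⁰ (only one arrangement possible), giving 1 unpaired electron.

1 unpaired electron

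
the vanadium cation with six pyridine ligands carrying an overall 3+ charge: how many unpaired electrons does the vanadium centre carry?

Ligand charges: pyridine is neutral. With an overall charge of +3 the vanadium centre must be in the +3 oxidation state.
V sits in group 5, so the d-electron count is 5 − 3 = 2.
In an octahedral field the d² configuration is t₂g²e_g⁰ (only one arrangement possible), giving 2 unpaired electrons.

2 unpaired electrons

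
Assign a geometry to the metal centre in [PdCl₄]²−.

square planar

Each chloride is −1; balancing the −2 overall charge requires Pd(II).
Pd sits in group 10, so the d-electron count is 10 − 2 = 8.
Coordination number: 4.
A 4d d⁸ ion has a large crystal-field splitting; square planar leaves the high-energy d_{x²−y²} orbital empty and maximises CFSE.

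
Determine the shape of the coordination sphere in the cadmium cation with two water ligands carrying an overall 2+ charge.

Summing ligand charges against the +2 overall charge gives an oxidation state of +2 for cadmium.
Cadmium is a group-12 element; Cd(II) is therefore d¹⁰.
Coordination number: 2.
A d¹⁰ ion with only two ligands adopts a linear arrangement (sp hybridisation; no CFSE preference).

linear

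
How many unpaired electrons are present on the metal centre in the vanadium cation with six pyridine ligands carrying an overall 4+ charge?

1

Pyridine is neutral; balancing the +4 overall charge requires V(IV).
V sits in group 5, so the d-electron count is 5 − 4 = 1.
In an octahedral field the d¹ configuration is t₂g¹e_g⁰ (only one arrangement possible), giving 1 unpaired electron.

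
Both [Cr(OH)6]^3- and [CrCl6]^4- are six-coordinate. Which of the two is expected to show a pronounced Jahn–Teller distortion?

[CrCl6]^4-

[Cr(OH)6]^3-: Summing ligand charges against the −3 overall charge gives an oxidation state of +3 for chromium. Cr sits in group 6, so the d-electron count is 6 − 3 = 3. The d³ configuration leaves the e_g set evenly filled (or empty) — no strong Jahn–Teller driving force.
[CrCl6]^4-: Ligand charges: each chloride is −1. With an overall charge of −4 the chromium centre must be in the +2 oxidation state. Cr sits in group 6, so the d-electron count is 6 − 2 = 4. Chloride is a weak-field ligand for a first-row metal, so the complex is high-spin. The t₂g³e_g¹ (high-spin) configuration has an unevenly filled e_g set; the Jahn–Teller theorem predicts a tetragonal distortion (typically axial elongation) to lift the degeneracy.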